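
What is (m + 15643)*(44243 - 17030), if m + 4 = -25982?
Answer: -281464059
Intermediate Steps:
m = -25986 (m = -4 - 25982 = -25986)
(m + 15643)*(44243 - 17030) = (-25986 + 15643)*(44243 - 17030) = -10343*27213 = -281464059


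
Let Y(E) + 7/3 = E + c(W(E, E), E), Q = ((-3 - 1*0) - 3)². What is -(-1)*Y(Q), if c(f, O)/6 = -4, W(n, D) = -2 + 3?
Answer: 29/3 ≈ 9.6667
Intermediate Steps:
W(n, D) = 1
c(f, O) = -24 (c(f, O) = 6*(-4) = -24)
Q = 36 (Q = ((-3 + 0) - 3)² = (-3 - 3)² = (-6)² = 36)
Y(E) = -79/3 + E (Y(E) = -7/3 + (E - 24) = -7/3 + (-24 + E) = -79/3 + E)
-(-1)*Y(Q) = -(-1)*(-79/3 + 36) = -(-1)*29/3 = -1*(-29/3) = 29/3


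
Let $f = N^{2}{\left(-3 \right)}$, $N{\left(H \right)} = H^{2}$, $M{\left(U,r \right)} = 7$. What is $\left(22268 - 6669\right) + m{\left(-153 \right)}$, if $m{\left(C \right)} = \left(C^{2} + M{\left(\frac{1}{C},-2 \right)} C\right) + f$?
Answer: $38018$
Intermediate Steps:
$f = 81$ ($f = \left(\left(-3\right)^{2}\right)^{2} = 9^{2} = 81$)
$m{\left(C \right)} = 81 + C^{2} + 7 C$ ($m{\left(C \right)} = \left(C^{2} + 7 C\right) + 81 = 81 + C^{2} + 7 C$)
$\left(22268 - 6669\right) + m{\left(-153 \right)} = \left(22268 - 6669\right) + \left(81 + \left(-153\right)^{2} + 7 \left(-153\right)\right) = 15599 + \left(81 + 23409 - 1071\right) = 15599 + 22419 = 38018$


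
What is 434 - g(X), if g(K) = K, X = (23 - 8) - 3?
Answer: 422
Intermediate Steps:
X = 12 (X = 15 - 3 = 12)
434 - g(X) = 434 - 1*12 = 434 - 12 = 422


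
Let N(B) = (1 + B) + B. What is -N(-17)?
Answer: 33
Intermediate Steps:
N(B) = 1 + 2*B
-N(-17) = -(1 + 2*(-17)) = -(1 - 34) = -1*(-33) = 33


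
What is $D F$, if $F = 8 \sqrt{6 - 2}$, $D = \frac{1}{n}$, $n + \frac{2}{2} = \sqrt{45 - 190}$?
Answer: $- \frac{8}{73} - \frac{8 i \sqrt{145}}{73} \approx -0.10959 - 1.3196 i$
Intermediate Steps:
$n = -1 + i \sqrt{145}$ ($n = -1 + \sqrt{45 - 190} = -1 + \sqrt{-145} = -1 + i \sqrt{145} \approx -1.0 + 12.042 i$)
$D = \frac{1}{-1 + i \sqrt{145}} \approx -0.0068493 - 0.082477 i$
$F = 16$ ($F = 8 \sqrt{4} = 8 \cdot 2 = 16$)
$D F = - \frac{i}{i + \sqrt{145}} \cdot 16 = - \frac{16 i}{i + \sqrt{145}}$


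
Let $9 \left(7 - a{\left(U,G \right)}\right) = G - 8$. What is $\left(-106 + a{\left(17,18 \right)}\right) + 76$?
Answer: $- \frac{217}{9} \approx -24.111$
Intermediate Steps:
$a{\left(U,G \right)} = \frac{71}{9} - \frac{G}{9}$ ($a{\left(U,G \right)} = 7 - \frac{G - 8}{9} = 7 - \frac{-8 + G}{9} = 7 - \left(- \frac{8}{9} + \frac{G}{9}\right) = \frac{71}{9} - \frac{G}{9}$)
$\left(-106 + a{\left(17,18 \right)}\right) + 76 = \left(-106 + \left(\frac{71}{9} - 2\right)\right) + 76 = \left(-106 + \frac{53}{9}\right) + 76 = - \frac{901}{9} + 76 = - \frac{217}{9}$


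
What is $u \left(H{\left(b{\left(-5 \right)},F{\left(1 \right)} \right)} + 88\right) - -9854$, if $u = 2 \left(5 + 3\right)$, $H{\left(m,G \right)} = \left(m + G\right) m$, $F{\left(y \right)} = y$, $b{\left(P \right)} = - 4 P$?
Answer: $17982$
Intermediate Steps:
$H{\left(m,G \right)} = m \left(G + m\right)$ ($H{\left(m,G \right)} = \left(G + m\right) m = m \left(G + m\right)$)
$u = 16$ ($u = 2 \cdot 8 = 16$)
$u \left(H{\left(b{\left(-5 \right)},F{\left(1 \right)} \right)} + 88\right) - -9854 = 16 \left(\left(-4\right) \left(-5\right) \left(1 - -20\right) + 88\right) - -9854 = 16 \left(20 \left(1 + 20\right) + 88\right) + 9854 = 16 \left(20 \cdot 21 + 88\right) + 9854 = 16 \left(420 + 88\right) + 9854 = 16 \cdot 508 + 9854 = 8128 + 9854 = 17982$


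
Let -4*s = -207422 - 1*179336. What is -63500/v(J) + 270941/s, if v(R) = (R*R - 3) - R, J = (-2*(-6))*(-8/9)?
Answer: -109923821474/211363247 ≈ -520.07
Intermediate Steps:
J = -32/3 (J = 12*(-8*1/9) = 12*(-8/9) = -32/3 ≈ -10.667)
v(R) = -3 + R**2 - R (v(R) = (R**2 - 3) - R = (-3 + R**2) - R = -3 + R**2 - R)
s = 193379/2 (s = -(-207422 - 1*179336)/4 = -(-207422 - 179336)/4 = -1/4*(-386758) = 193379/2 ≈ 96690.)
-63500/v(J) + 270941/s = -63500/(-3 + (-32/3)**2 - 1*(-32/3)) + 270941/(193379/2) = -63500/(-3 + 1024/9 + 32/3) + 270941*(2/193379) = -63500/1093/9 + 541882/193379 = -63500*9/1093 + 541882/193379 = -571500/1093 + 541882/193379 = -109923821474/211363247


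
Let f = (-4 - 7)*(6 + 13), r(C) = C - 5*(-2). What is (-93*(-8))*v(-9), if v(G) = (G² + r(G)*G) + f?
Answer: -101928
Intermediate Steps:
r(C) = 10 + C (r(C) = C + 10 = 10 + C)
f = -209 (f = -11*19 = -209)
v(G) = -209 + G² + G*(10 + G) (v(G) = (G² + (10 + G)*G) - 209 = (G² + G*(10 + G)) - 209 = -209 + G² + G*(10 + G))
(-93*(-8))*v(-9) = (-93*(-8))*(-209 + (-9)² - 9*(10 - 9)) = 744*(-209 + 81 - 9*1) = 744*(-209 + 81 - 9) = 744*(-137) = -101928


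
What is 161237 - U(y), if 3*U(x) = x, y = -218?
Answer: 483929/3 ≈ 1.6131e+5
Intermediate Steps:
U(x) = x/3
161237 - U(y) = 161237 - (-218)/3 = 161237 - 1*(-218/3) = 161237 + 218/3 = 483929/3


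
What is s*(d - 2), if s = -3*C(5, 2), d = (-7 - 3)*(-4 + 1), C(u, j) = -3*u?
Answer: 1260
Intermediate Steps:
d = 30 (d = -10*(-3) = 30)
s = 45 (s = -(-9)*5 = -3*(-15) = 45)
s*(d - 2) = 45*(30 - 2) = 45*28 = 1260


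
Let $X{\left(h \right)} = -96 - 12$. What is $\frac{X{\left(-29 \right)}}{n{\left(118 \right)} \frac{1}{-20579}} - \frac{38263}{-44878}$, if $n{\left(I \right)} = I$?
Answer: $\frac{49873653065}{2647802} \approx 18836.0$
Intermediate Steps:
$X{\left(h \right)} = -108$ ($X{\left(h \right)} = -96 - 12 = -108$)
$\frac{X{\left(-29 \right)}}{n{\left(118 \right)} \frac{1}{-20579}} - \frac{38263}{-44878} = - \frac{108}{118 \frac{1}{-20579}} - \frac{38263}{-44878} = - \frac{108}{118 \left(- \frac{1}{20579}\right)} - - \frac{38263}{44878} = - \frac{108}{- \frac{118}{20579}} + \frac{38263}{44878} = \left(-108\right) \left(- \frac{20579}{118}\right) + \frac{38263}{44878} = \frac{1111266}{59} + \frac{38263}{44878} = \frac{49873653065}{2647802}$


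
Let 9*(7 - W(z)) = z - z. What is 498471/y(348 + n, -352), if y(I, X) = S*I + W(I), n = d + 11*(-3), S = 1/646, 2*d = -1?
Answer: 37883796/569 ≈ 66580.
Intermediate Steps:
d = -½ (d = (½)*(-1) = -½ ≈ -0.50000)
S = 1/646 ≈ 0.0015480
W(z) = 7 (W(z) = 7 - (z - z)/9 = 7 - ⅑*0 = 7 + 0 = 7)
n = -67/2 (n = -½ + 11*(-3) = -½ - 33 = -67/2 ≈ -33.500)
y(I, X) = 7 + I/646 (y(I, X) = I/646 + 7 = 7 + I/646)
498471/y(348 + n, -352) = 498471/(7 + (348 - 67/2)/646) = 498471/(7 + (1/646)*(629/2)) = 498471/(7 + 37/76) = 498471/(569/76) = 498471*(76/569) = 37883796/569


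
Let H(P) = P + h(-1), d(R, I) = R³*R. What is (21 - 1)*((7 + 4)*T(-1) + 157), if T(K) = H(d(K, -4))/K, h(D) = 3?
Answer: 2260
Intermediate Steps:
d(R, I) = R⁴
H(P) = 3 + P (H(P) = P + 3 = 3 + P)
T(K) = (3 + K⁴)/K
(21 - 1)*((7 + 4)*T(-1) + 157) = (21 - 1)*((7 + 4)*((3 + (-1)⁴)/(-1)) + 157) = 20*(11*(-(3 + 1)) + 157) = 20*(11*(-1*4) + 157) = 20*(11*(-4) + 157) = 20*(-44 + 157) = 20*113 = 2260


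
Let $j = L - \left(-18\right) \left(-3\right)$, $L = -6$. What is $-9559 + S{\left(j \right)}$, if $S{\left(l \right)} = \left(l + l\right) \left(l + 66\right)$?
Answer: $-10279$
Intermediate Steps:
$j = -60$ ($j = -6 - \left(-18\right) \left(-3\right) = -6 - 54 = -60$)
$S{\left(l \right)} = 2 l \left(66 + l\right)$
$-9559 + S{\left(j \right)} = -9559 + 2 \left(-60\right) \left(66 - 60\right) = -9559 + 2 \left(-60\right) 6 = -9559 - 720 = -10279$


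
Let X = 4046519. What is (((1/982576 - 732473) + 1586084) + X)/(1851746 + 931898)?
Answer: 60946204239/34622047936 ≈ 1.7603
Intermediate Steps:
(((1/982576 - 732473) + 1586084) + X)/(1851746 + 931898) = (((1/982576 - 732473) + 1586084) + 4046519)/(1851746 + 931898) = (((1/982576 - 732473) + 1586084) + 4046519)/2783644 = ((-719710390447/982576 + 1586084) + 4046519)*(1/2783644) = (838737681937/982576 + 4046519)*(1/2783644) = (4814750134881/982576)*(1/2783644) = 60946204239/34622047936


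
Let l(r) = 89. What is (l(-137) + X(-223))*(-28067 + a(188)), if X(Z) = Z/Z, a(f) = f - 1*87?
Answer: -2516940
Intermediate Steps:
a(f) = -87 + f (a(f) = f - 87 = -87 + f)
X(Z) = 1
(l(-137) + X(-223))*(-28067 + a(188)) = (89 + 1)*(-28067 + (-87 + 188)) = 90*(-28067 + 101) = 90*(-27966) = -2516940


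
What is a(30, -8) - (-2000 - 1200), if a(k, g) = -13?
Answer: 3187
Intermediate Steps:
a(30, -8) - (-2000 - 1200) = -13 - (-2000 - 1200) = -13 - 1*(-3200) = -13 + 3200 = 3187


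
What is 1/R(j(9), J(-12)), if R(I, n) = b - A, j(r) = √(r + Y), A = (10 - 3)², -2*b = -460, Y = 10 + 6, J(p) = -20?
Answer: 1/181 ≈ 0.0055249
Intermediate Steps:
Y = 16
b = 230 (b = -½*(-460) = 230)
A = 49 (A = 7² = 49)
j(r) = √(16 + r) (j(r) = √(r + 16) = √(16 + r))
R(I, n) = 181 (R(I, n) = 230 - 1*49 = 230 - 49 = 181)
1/R(j(9), J(-12)) = 1/181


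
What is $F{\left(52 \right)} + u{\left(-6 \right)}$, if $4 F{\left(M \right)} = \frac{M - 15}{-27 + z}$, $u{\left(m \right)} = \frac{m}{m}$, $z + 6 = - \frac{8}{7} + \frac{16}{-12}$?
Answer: $\frac{2203}{2980} \approx 0.73926$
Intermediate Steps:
$z = - \frac{178}{21}$ ($z = -6 + \left(- \frac{8}{7} + \frac{16}{-12}\right) = -6 + \left(\left(-8\right) \frac{1}{7} + 16 \left(- \frac{1}{12}\right)\right) = -6 - \frac{52}{21} = - \frac{178}{21} \approx -8.4762$)
$u{\left(m \right)} = 1$
$F{\left(M \right)} = \frac{63}{596} - \frac{21 M}{2980}$ ($F{\left(M \right)} = \frac{\left(M - 15\right) \frac{1}{-27 - \frac{178}{21}}}{4} = \frac{\left(-15 + M\right) \frac{1}{- \frac{745}{21}}}{4} = \frac{\left(-15 + M\right) \left(- \frac{21}{745}\right)}{4} = \frac{\frac{63}{149} - \frac{21 M}{745}}{4} = \frac{63}{596} - \frac{21 M}{2980}$)
$F{\left(52 \right)} + u{\left(-6 \right)} = \left(\frac{63}{596} - \frac{273}{745}\right) + 1 = - \frac{777}{2980} + 1 = \frac{2203}{2980}$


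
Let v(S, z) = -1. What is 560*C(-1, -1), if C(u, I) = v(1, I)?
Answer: -560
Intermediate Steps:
C(u, I) = -1
560*C(-1, -1) = 560*(-1) = -560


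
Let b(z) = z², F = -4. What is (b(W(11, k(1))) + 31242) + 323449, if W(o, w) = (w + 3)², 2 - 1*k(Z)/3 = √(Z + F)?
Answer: 348859 - 5832*I*√3 ≈ 3.4886e+5 - 10101.0*I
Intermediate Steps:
k(Z) = 6 - 3*√(-4 + Z) (k(Z) = 6 - 3*√(Z - 4) = 6 - 3*√(-4 + Z))
W(o, w) = (3 + w)²
(b(W(11, k(1))) + 31242) + 323449 = (((3 + (6 - 3*√(-4 + 1)))²)² + 31242) + 323449 = (((3 + (6 - 3*I*√3))²)² + 31242) + 323449 = (((9 - 3*I*√3)²)² + 31242) + 323449 = ((9 - 3*I*√3)⁴ + 31242) + 323449 = (31242 + (9 - 3*I*√3)⁴) + 323449 = 354691 + (9 - 3*I*√3)⁴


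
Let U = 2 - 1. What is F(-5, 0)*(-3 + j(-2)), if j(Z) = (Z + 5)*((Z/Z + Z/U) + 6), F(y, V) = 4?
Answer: 48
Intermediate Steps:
U = 1
j(Z) = (5 + Z)*(7 + Z) (j(Z) = (Z + 5)*((Z/Z + Z/1) + 6) = (5 + Z)*((1 + Z*1) + 6) = (5 + Z)*((1 + Z) + 6) = (5 + Z)*(7 + Z))
F(-5, 0)*(-3 + j(-2)) = 4*(-3 + (35 + (-2)**2 + 12*(-2))) = 4*(-3 + (35 + 4 - 24)) = 4*(-3 + 15) = 4*12 = 48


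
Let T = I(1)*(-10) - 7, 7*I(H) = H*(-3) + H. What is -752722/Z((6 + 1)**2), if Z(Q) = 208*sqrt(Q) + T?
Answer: -5269054/10163 ≈ -518.46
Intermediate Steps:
I(H) = -2*H/7 (I(H) = (H*(-3) + H)/7 = (-3*H + H)/7 = (-2*H)/7 = -2*H/7)
T = -29/7 (T = -2/7*1*(-10) - 7 = -2/7*(-10) - 7 = 20/7 - 7 = -29/7 ≈ -4.1429)
Z(Q) = -29/7 + 208*sqrt(Q) (Z(Q) = 208*sqrt(Q) - 29/7 = -29/7 + 208*sqrt(Q))
-752722/Z((6 + 1)**2) = -752722/(-29/7 + 208*sqrt((6 + 1)**2)) = -752722/(-29/7 + 208*sqrt(7**2)) = -752722/(-29/7 + 208*sqrt(49)) = -752722/(-29/7 + 208*7) = -752722/(-29/7 + 1456) = -752722/10163/7 = -752722*7/10163 = -5269054/10163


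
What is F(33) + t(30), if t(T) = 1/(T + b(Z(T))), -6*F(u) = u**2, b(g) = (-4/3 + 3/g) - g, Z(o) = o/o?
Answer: -16695/92 ≈ -181.47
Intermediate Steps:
Z(o) = 1
b(g) = -4/3 - g + 3/g (b(g) = (-4*1/3 + 3/g) - g = (-4/3 + 3/g) - g = -4/3 - g + 3/g)
F(u) = -u**2/6
t(T) = 1/(2/3 + T) (t(T) = 1/(T + (-4/3 - 1*1 + 3/1)) = 1/(T + (-4/3 - 1 + 3*1)) = 1/(T + (-4/3 - 1 + 3)) = 1/(T + 2/3) = 1/(2/3 + T))
F(33) + t(30) = -1/6*33**2 + 3/(2 + 3*30) = -1/6*1089 + 3/(2 + 90) = -363/2 + 3/92 = -16695/92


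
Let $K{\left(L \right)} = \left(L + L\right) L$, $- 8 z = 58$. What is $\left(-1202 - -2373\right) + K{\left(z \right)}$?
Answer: $\frac{10209}{8} \approx 1276.1$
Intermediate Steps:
$z = - \frac{29}{4}$ ($z = \left(- \frac{1}{8}\right) 58 = - \frac{29}{4} \approx -7.25$)
$K{\left(L \right)} = 2 L^{2}$ ($K{\left(L \right)} = 2 L L = 2 L^{2}$)
$\left(-1202 - -2373\right) + K{\left(z \right)} = \left(-1202 - -2373\right) + 2 \left(- \frac{29}{4}\right)^{2} = \left(-1202 + 2373\right) + 2 \cdot \frac{841}{16} = 1171 + \frac{841}{8} = \frac{10209}{8}$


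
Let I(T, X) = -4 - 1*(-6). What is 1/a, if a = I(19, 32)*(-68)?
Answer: -1/136 ≈ -0.0073529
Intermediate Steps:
I(T, X) = 2 (I(T, X) = -4 + 6 = 2)
a = -136 (a = 2*(-68) = -136)
1/a = 1/(-136) = -1/136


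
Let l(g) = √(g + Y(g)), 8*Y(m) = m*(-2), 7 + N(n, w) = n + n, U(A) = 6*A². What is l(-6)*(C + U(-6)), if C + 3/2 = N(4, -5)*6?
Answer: 1323*I*√2/4 ≈ 467.75*I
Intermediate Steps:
N(n, w) = -7 + 2*n (N(n, w) = -7 + (n + n) = -7 + 2*n)
Y(m) = -m/4 (Y(m) = (m*(-2))/8 = (-2*m)/8 = -m/4)
C = 9/2 (C = -3/2 + (-7 + 2*4)*6 = -3/2 + (-7 + 8)*6 = -3/2 + 1*6 = -3/2 + 6 = 9/2 ≈ 4.5000)
l(g) = √3*√g/2 (l(g) = √(g - g/4) = √(3*g/4) = √3*√g/2)
l(-6)*(C + U(-6)) = (√3*√(-6)/2)*(9/2 + 6*(-6)²) = (√3*(I*√6)/2)*(9/2 + 6*36) = (3*I*√2/2)*(9/2 + 216) = (3*I*√2/2)*(441/2) = 1323*I*√2/4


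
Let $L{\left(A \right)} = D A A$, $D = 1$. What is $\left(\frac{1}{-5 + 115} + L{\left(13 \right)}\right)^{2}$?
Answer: $\frac{345625281}{12100} \approx 28564.0$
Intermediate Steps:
$L{\left(A \right)} = A^{2}$ ($L{\left(A \right)} = 1 A A = A A = A^{2}$)
$\left(\frac{1}{-5 + 115} + L{\left(13 \right)}\right)^{2} = \left(\frac{1}{-5 + 115} + 13^{2}\right)^{2} = \left(\frac{1}{110} + 169\right)^{2} = \left(\frac{18591}{110}\right)^{2} = \frac{345625281}{12100}$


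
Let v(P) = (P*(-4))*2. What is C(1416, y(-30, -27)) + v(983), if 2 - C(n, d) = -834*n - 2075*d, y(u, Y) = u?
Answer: 1110832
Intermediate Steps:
v(P) = -8*P (v(P) = -4*P*2 = -8*P)
C(n, d) = 2 + 834*n + 2075*d (C(n, d) = 2 - (-834*n - 2075*d) = 2 - (-2075*d - 834*n) = 2 + (834*n + 2075*d) = 2 + 834*n + 2075*d)
C(1416, y(-30, -27)) + v(983) = (2 + 834*1416 + 2075*(-30)) - 8*983 = (2 + 1180944 - 62250) - 7864 = 1118696 - 7864 = 1110832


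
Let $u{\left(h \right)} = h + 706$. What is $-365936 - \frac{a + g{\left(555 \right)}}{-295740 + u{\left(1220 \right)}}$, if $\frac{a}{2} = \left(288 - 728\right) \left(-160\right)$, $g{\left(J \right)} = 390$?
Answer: $- \frac{53758489357}{146907} \approx -3.6594 \cdot 10^{5}$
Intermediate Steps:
$a = 140800$ ($a = 2 \left(288 - 728\right) \left(-160\right) = 2 \left(\left(-440\right) \left(-160\right)\right) = 2 \cdot 70400 = 140800$)
$u{\left(h \right)} = 706 + h$
$-365936 - \frac{a + g{\left(555 \right)}}{-295740 + u{\left(1220 \right)}} = -365936 - \frac{140800 + 390}{-295740 + \left(706 + 1220\right)} = -365936 - \frac{141190}{-295740 + 1926} = -365936 - \frac{141190}{-293814} = -365936 - 141190 \left(- \frac{1}{293814}\right) = -365936 - - \frac{70595}{146907} = -365936 + \frac{70595}{146907} = - \frac{53758489357}{146907}$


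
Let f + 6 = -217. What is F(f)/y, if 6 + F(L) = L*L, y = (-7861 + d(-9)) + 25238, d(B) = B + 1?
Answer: 49723/17369 ≈ 2.8627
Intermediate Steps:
f = -223 (f = -6 - 217 = -223)
d(B) = 1 + B
y = 17369 (y = (-7861 + (1 - 9)) + 25238 = (-7861 - 8) + 25238 = -7869 + 25238 = 17369)
F(L) = -6 + L² (F(L) = -6 + L*L = -6 + L²)
F(f)/y = (-6 + (-223)²)/17369 = (-6 + 49729)*(1/17369) = 49723*(1/17369) = 49723/17369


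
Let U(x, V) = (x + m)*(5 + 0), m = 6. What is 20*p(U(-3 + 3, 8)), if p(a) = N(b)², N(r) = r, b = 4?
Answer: 320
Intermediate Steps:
U(x, V) = 30 + 5*x (U(x, V) = (x + 6)*(5 + 0) = (6 + x)*5 = 30 + 5*x)
p(a) = 16 (p(a) = 4² = 16)
20*p(U(-3 + 3, 8)) = 20*16 = 320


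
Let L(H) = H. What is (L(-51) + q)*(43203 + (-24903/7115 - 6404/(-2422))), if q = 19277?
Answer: 7156707801805192/8616265 ≈ 8.3060e+8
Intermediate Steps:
(L(-51) + q)*(43203 + (-24903/7115 - 6404/(-2422))) = (-51 + 19277)*(43203 + (-24903/7115 - 6404/(-2422))) = 19226*(43203 + (-24903*1/7115 - 6404*(-1/2422))) = 19226*(43203 + (-24903/7115 + 3202/1211)) = 19226*(43203 - 7375303/8616265) = 19226*(372241121492/8616265) = 7156707801805192/8616265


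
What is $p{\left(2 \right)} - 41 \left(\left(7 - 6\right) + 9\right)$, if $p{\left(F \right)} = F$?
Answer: $-408$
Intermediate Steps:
$p{\left(2 \right)} - 41 \left(\left(7 - 6\right) + 9\right) = 2 - 41 \left(\left(7 - 6\right) + 9\right) = 2 - 41 \left(1 + 9\right) = 2 - 410 = -408$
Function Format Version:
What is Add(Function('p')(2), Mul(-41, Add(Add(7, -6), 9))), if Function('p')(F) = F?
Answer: -408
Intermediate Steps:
Add(Function('p')(2), Mul(-41, Add(Add(7, -6), 9))) = Add(2, Mul(-41, Add(Add(7, -6), 9))) = Add(2, Mul(-41, Add(1, 9))) = Add(2, Mul(-41, 10)) = Add(2, -410) = -408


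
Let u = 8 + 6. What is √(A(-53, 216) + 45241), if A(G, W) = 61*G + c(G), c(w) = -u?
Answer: 3*√4666 ≈ 204.92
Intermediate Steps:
u = 14
c(w) = -14 (c(w) = -1*14 = -14)
A(G, W) = -14 + 61*G (A(G, W) = 61*G - 14 = -14 + 61*G)
√(A(-53, 216) + 45241) = √((-14 + 61*(-53)) + 45241) = √((-14 - 3233) + 45241) = √(-3247 + 45241) = √41994 = 3*√4666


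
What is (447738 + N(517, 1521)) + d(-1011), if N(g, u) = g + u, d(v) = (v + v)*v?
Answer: 2494018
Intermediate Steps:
d(v) = 2*v² (d(v) = (2*v)*v = 2*v²)
(447738 + N(517, 1521)) + d(-1011) = (447738 + (517 + 1521)) + 2*(-1011)² = (447738 + 2038) + 2*1022121 = 449776 + 2044242 = 2494018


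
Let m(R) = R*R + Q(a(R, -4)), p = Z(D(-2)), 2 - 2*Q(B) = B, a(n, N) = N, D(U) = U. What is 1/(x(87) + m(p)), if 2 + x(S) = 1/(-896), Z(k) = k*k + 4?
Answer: 896/58239 ≈ 0.015385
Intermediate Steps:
Q(B) = 1 - B/2
Z(k) = 4 + k² (Z(k) = k² + 4 = 4 + k²)
p = 8 (p = 4 + (-2)² = 4 + 4 = 8)
m(R) = 3 + R² (m(R) = R*R + (1 - ½*(-4)) = R² + (1 + 2) = R² + 3 = 3 + R²)
x(S) = -1793/896 (x(S) = -2 + 1/(-896) = -2 - 1/896 = -1793/896)
1/(x(87) + m(p)) = 1/(-1793/896 + (3 + 8²)) = 1/(-1793/896 + (3 + 64)) = 1/(-1793/896 + 67) = 1/(58239/896) = 896/58239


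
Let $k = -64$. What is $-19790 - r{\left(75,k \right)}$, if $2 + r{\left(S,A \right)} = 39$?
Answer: $-19827$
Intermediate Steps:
$r{\left(S,A \right)} = 37$ ($r{\left(S,A \right)} = -2 + 39 = 37$)
$-19790 - r{\left(75,k \right)} = -19790 - 37 = -19827$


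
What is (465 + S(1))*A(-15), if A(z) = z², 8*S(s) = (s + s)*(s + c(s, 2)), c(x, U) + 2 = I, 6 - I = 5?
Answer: 104625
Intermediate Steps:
I = 1 (I = 6 - 1*5 = 6 - 5 = 1)
c(x, U) = -1 (c(x, U) = -2 + 1 = -1)
S(s) = s*(-1 + s)/4 (S(s) = ((s + s)*(s - 1))/8 = ((2*s)*(-1 + s))/8 = (2*s*(-1 + s))/8 = s*(-1 + s)/4)
(465 + S(1))*A(-15) = (465 + (¼)*1*(-1 + 1))*(-15)² = (465 + (¼)*1*0)*225 = (465 + 0)*225 = 465*225 = 104625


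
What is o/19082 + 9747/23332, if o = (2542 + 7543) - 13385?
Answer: 2868333/11716348 ≈ 0.24481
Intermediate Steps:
o = -3300 (o = 10085 - 13385 = -3300)
o/19082 + 9747/23332 = -3300/19082 + 9747/23332 = -3300*1/19082 + 9747*(1/23332) = -1650/9541 + 513/1228 = 2868333/11716348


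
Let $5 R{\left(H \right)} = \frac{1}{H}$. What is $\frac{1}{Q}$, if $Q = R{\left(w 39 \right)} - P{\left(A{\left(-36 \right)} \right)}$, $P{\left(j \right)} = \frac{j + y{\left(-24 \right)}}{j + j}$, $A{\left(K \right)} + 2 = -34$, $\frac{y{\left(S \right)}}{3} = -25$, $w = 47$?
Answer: $- \frac{73320}{113027} \approx -0.64869$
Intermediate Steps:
$y{\left(S \right)} = -75$ ($y{\left(S \right)} = 3 \left(-25\right) = -75$)
$A{\left(K \right)} = -36$ ($A{\left(K \right)} = -2 - 34 = -36$)
$R{\left(H \right)} = \frac{1}{5 H}$
$P{\left(j \right)} = \frac{-75 + j}{2 j}$ ($P{\left(j \right)} = \frac{j - 75}{j + j} = \frac{-75 + j}{2 j}$)
$Q = - \frac{113027}{73320}$ ($Q = \frac{1}{5 \cdot 47 \cdot 39} - \frac{-75 - 36}{2 \left(-36\right)} = \frac{1}{5 \cdot 1833} - \frac{1}{2} \left(- \frac{1}{36}\right) \left(-111\right) = \frac{1}{5} \cdot \frac{1}{1833} - \frac{37}{24} = \frac{1}{9165} - \frac{37}{24} = - \frac{113027}{73320} \approx -1.5416$)
$\frac{1}{Q} = \frac{1}{- \frac{113027}{73320}} = - \frac{73320}{113027}$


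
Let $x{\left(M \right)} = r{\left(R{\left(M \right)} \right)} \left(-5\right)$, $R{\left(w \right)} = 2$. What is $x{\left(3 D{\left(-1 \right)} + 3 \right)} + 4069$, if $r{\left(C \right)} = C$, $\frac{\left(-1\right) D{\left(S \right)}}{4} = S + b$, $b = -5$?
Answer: $4059$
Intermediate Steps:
$D{\left(S \right)} = 20 - 4 S$ ($D{\left(S \right)} = - 4 \left(S - 5\right) = - 4 \left(-5 + S\right) = 20 - 4 S$)
$x{\left(M \right)} = -10$ ($x{\left(M \right)} = 2 \left(-5\right) = -10$)
$x{\left(3 D{\left(-1 \right)} + 3 \right)} + 4069 = -10 + 4069 = 4059$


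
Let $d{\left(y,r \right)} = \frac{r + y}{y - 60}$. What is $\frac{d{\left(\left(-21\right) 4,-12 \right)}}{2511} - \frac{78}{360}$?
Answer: $- \frac{32603}{150660} \approx -0.2164$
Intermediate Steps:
$d{\left(y,r \right)} = \frac{r + y}{-60 + y}$
$\frac{d{\left(\left(-21\right) 4,-12 \right)}}{2511} - \frac{78}{360} = \frac{\frac{1}{-60 - 84} \left(-12 - 84\right)}{2511} - \frac{78}{360} = \frac{-12 - 84}{-60 - 84} \cdot \frac{1}{2511} - \frac{13}{60} = \frac{1}{-144} \left(-96\right) \frac{1}{2511} - \frac{13}{60} = \left(- \frac{1}{144}\right) \left(-96\right) \frac{1}{2511} - \frac{13}{60} = \frac{2}{3} \cdot \frac{1}{2511} - \frac{13}{60} = \frac{2}{7533} - \frac{13}{60} = - \frac{32603}{150660}$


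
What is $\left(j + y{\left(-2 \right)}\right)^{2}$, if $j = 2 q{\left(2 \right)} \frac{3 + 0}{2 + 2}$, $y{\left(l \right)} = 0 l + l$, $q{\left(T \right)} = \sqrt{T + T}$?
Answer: $1$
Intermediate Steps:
$q{\left(T \right)} = \sqrt{2} \sqrt{T}$ ($q{\left(T \right)} = \sqrt{2 T} = \sqrt{2} \sqrt{T}$)
$y{\left(l \right)} = l$ ($y{\left(l \right)} = 0 + l = l$)
$j = 3$ ($j = 2 \sqrt{2} \sqrt{2} \frac{3 + 0}{2 + 2} = 2 \cdot 2 \cdot \frac{3}{4} = 4 \cdot 3 \cdot \frac{1}{4} = 4 \cdot \frac{3}{4} = 3$)
$\left(j + y{\left(-2 \right)}\right)^{2} = \left(3 - 2\right)^{2} = 1^{2} = 1$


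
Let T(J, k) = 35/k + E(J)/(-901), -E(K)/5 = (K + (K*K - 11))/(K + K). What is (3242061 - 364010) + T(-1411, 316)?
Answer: 1156210207567751/401734276 ≈ 2.8780e+6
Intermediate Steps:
E(K) = -5*(-11 + K + K²)/(2*K) (E(K) = -5*(K + (K*K - 11))/(K + K) = -5*(K + (K² - 11))/(2*K) = -5*(K + (-11 + K²))*1/(2*K) = -5*(-11 + K + K²)*1/(2*K) = -5*(-11 + K + K²)/(2*K))
T(J, k) = 35/k - 5*(11 - J*(1 + J))/(1802*J) (T(J, k) = 35/k + (5*(11 - J*(1 + J))/(2*J))/(-901) = 35/k + (5*(11 - J*(1 + J))/(2*J))*(-1/901) = 35/k - 5*(11 - J*(1 + J))/(1802*J))
(3242061 - 364010) + T(-1411, 316) = (3242061 - 364010) + (5/1802 + 35/316 - 55/1802/(-1411) + (5/1802)*(-1411)) = 2878051 + (5/1802 + 35*(1/316) - 55/1802*(-1/1411) - 415/106) = 2878051 + (5/1802 + 35/316 + 55/2542622 - 415/106) = 2878051 - 1527208325/401734276 = 1156210207567751/401734276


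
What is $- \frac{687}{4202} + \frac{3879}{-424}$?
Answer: $- \frac{8295423}{890824} \approx -9.3121$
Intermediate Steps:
$- \frac{687}{4202} + \frac{3879}{-424} = \left(-687\right) \frac{1}{4202} + 3879 \left(- \frac{1}{424}\right) = - \frac{687}{4202} - \frac{3879}{424} = - \frac{8295423}{890824}$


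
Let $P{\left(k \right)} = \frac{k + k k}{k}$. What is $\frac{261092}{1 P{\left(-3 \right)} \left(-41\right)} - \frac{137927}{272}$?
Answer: $\frac{29853505}{11152} \approx 2677.0$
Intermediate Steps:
$P{\left(k \right)} = \frac{k + k^{2}}{k}$
$\frac{261092}{1 P{\left(-3 \right)} \left(-41\right)} - \frac{137927}{272} = \frac{261092}{1 \left(1 - 3\right) \left(-41\right)} - \frac{137927}{272} = \frac{261092}{1 \left(-2\right) \left(-41\right)} - \frac{137927}{272} = \frac{261092}{\left(-2\right) \left(-41\right)} - \frac{137927}{272} = \frac{261092}{82} - \frac{137927}{272} = 261092 \cdot \frac{1}{82} - \frac{137927}{272} = \frac{130546}{41} - \frac{137927}{272} = \frac{29853505}{11152}$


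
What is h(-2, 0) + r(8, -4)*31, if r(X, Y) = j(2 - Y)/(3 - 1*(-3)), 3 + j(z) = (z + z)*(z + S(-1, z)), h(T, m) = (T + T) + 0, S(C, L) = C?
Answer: 581/2 ≈ 290.50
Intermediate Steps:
h(T, m) = 2*T (h(T, m) = 2*T + 0 = 2*T)
j(z) = -3 + 2*z*(-1 + z) (j(z) = -3 + (z + z)*(z - 1) = -3 + (2*z)*(-1 + z) = -3 + 2*z*(-1 + z))
r(X, Y) = -7/6 + Y/3 + (2 - Y)²/3 (r(X, Y) = (-3 - 2*(2 - Y) + 2*(2 - Y)²)/(3 - 1*(-3)) = (-3 + (-4 + 2*Y) + 2*(2 - Y)²)/(3 + 3) = (-7 + 2*Y + 2*(2 - Y)²)/6 = (-7 + 2*Y + 2*(2 - Y)²)*(⅙) = -7/6 + Y/3 + (2 - Y)²/3)
h(-2, 0) + r(8, -4)*31 = 2*(-2) + (⅙ - 1*(-4) + (⅓)*(-4)²)*31 = -4 + (⅙ + 4 + (⅓)*16)*31 = -4 + (⅙ + 4 + 16/3)*31 = -4 + (19/2)*31 = -4 + 589/2 = 581/2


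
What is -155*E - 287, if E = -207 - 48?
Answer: 39238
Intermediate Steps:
E = -255
-155*E - 287 = -155*(-255) - 287 = 39525 - 287 = 39238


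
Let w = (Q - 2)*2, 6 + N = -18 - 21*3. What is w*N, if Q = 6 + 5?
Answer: -1566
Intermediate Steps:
Q = 11
N = -87 (N = -6 + (-18 - 21*3) = -6 + (-18 - 63) = -6 - 81 = -87)
w = 18 (w = (11 - 2)*2 = 9*2 = 18)
w*N = 18*(-87) = -1566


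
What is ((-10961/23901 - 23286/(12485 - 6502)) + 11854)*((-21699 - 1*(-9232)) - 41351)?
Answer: -2941754558756974/4612893 ≈ -6.3772e+8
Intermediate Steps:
((-10961/23901 - 23286/(12485 - 6502)) + 11854)*((-21699 - 1*(-9232)) - 41351) = ((-10961*1/23901 - 23286/5983) + 11854)*((-21699 + 9232) - 41351) = ((-10961/23901 - 23286*1/5983) + 11854)*(-12467 - 41351) = ((-10961/23901 - 23286/5983) + 11854)*(-53818) = (-20068979/4612893 + 11854)*(-53818) = (54661164643/4612893)*(-53818) = -2941754558756974/4612893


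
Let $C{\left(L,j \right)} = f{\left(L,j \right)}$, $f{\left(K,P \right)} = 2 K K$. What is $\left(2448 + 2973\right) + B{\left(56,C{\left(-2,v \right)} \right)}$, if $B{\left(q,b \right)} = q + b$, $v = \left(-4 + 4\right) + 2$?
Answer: $5485$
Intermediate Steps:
$f{\left(K,P \right)} = 2 K^{2}$
$v = 2$ ($v = 0 + 2 = 2$)
$C{\left(L,j \right)} = 2 L^{2}$
$B{\left(q,b \right)} = b + q$
$\left(2448 + 2973\right) + B{\left(56,C{\left(-2,v \right)} \right)} = \left(2448 + 2973\right) + \left(2 \left(-2\right)^{2} + 56\right) = 5421 + \left(2 \cdot 4 + 56\right) = 5421 + \left(8 + 56\right) = 5421 + 64 = 5485$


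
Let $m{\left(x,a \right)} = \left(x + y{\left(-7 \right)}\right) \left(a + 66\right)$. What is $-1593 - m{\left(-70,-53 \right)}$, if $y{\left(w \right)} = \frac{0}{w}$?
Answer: $-683$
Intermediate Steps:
$y{\left(w \right)} = 0$
$m{\left(x,a \right)} = x \left(66 + a\right)$ ($m{\left(x,a \right)} = \left(x + 0\right) \left(a + 66\right) = x \left(66 + a\right)$)
$-1593 - m{\left(-70,-53 \right)} = -1593 - - 70 \left(66 - 53\right) = -1593 - \left(-70\right) 13 = -1593 - -910 = -1593 + 910 = -683$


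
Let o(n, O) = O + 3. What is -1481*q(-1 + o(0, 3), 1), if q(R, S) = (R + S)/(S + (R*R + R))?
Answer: -8886/31 ≈ -286.65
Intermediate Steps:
o(n, O) = 3 + O
q(R, S) = (R + S)/(R + S + R²) (q(R, S) = (R + S)/(S + (R² + R)) = (R + S)/(S + (R + R²)) = (R + S)/(R + S + R²))
-1481*q(-1 + o(0, 3), 1) = -1481*((-1 + (3 + 3)) + 1)/((-1 + (3 + 3)) + 1 + (-1 + (3 + 3))²) = -1481*((-1 + 6) + 1)/((-1 + 6) + 1 + (-1 + 6)²) = -1481*(5 + 1)/(5 + 1 + 5²) = -1481*6/(5 + 1 + 25) = -1481*6/31 = -8886/31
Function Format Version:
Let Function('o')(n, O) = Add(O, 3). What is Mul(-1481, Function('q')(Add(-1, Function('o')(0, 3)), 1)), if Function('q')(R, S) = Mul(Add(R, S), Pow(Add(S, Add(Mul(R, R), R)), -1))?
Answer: Rational(-8886, 31) ≈ -286.65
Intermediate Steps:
Function('o')(n, O) = Add(3, O)
Function('q')(R, S) = Mul(Pow(Add(R, S, Pow(R, 2)), -1), Add(R, S)) (Function('q')(R, S) = Mul(Add(R, S), Pow(Add(S, Add(Pow(R, 2), R)), -1)) = Mul(Add(R, S), Pow(Add(S, Add(R, Pow(R, 2))), -1)) = Mul(Add(R, S), Pow(Add(R, S, Pow(R, 2)), -1)) = Mul(Pow(Add(R, S, Pow(R, 2)), -1), Add(R, S)))
Mul(-1481, Function('q')(Add(-1, Function('o')(0, 3)), 1)) = Mul(-1481, Mul(Pow(Add(Add(-1, Add(3, 3)), 1, Pow(Add(-1, Add(3, 3)), 2)), -1), Add(Add(-1, Add(3, 3)), 1))) = Mul(-1481, Mul(Pow(Add(Add(-1, 6), 1, Pow(Add(-1, 6), 2)), -1), Add(Add(-1, 6), 1))) = Mul(-1481, Mul(Pow(Add(5, 1, Pow(5, 2)), -1), Add(5, 1))) = Mul(-1481, Mul(Pow(Add(5, 1, 25), -1), 6)) = Mul(-1481, Mul(Pow(31, -1), 6)) = Mul(-1481, Mul(Rational(1, 31), 6)) = Mul(-1481, Rational(6, 31)) = Rational(-8886, 31)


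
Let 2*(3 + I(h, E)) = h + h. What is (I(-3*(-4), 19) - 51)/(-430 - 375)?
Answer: 6/115 ≈ 0.052174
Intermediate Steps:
I(h, E) = -3 + h (I(h, E) = -3 + (h + h)/2 = -3 + (2*h)/2 = -3 + h)
(I(-3*(-4), 19) - 51)/(-430 - 375) = ((-3 - 3*(-4)) - 51)/(-430 - 375) = ((-3 + 12) - 51)/(-805) = (9 - 51)*(-1/805) = -42*(-1/805) = 6/115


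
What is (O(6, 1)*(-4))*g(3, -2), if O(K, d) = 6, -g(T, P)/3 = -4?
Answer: -288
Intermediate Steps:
g(T, P) = 12 (g(T, P) = -3*(-4) = 12)
(O(6, 1)*(-4))*g(3, -2) = (6*(-4))*12 = -24*12 = -288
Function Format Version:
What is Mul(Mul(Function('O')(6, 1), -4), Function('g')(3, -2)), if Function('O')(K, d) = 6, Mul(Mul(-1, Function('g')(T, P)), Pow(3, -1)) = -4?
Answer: -288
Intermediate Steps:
Function('g')(T, P) = 12 (Function('g')(T, P) = Mul(-3, -4) = 12)
Mul(Mul(Function('O')(6, 1), -4), Function('g')(3, -2)) = Mul(Mul(6, -4), 12) = Mul(-24, 12) = -288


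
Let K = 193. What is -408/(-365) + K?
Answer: 70853/365 ≈ 194.12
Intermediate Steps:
-408/(-365) + K = -408/(-365) + 193 = -408*(-1/365) + 193 = 408/365 + 193 = 70853/365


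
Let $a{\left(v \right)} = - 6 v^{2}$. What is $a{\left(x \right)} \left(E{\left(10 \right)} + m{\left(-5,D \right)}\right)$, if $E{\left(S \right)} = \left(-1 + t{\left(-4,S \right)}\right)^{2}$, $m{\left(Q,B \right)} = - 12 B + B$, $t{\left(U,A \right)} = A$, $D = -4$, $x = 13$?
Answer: $-126750$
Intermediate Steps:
$m{\left(Q,B \right)} = - 11 B$
$E{\left(S \right)} = \left(-1 + S\right)^{2}$
$a{\left(x \right)} \left(E{\left(10 \right)} + m{\left(-5,D \right)}\right) = - 6 \cdot 13^{2} \left(\left(-1 + 10\right)^{2} - -44\right) = \left(-6\right) 169 \left(9^{2} + 44\right) = - 1014 \left(81 + 44\right) = \left(-1014\right) 125 = -126750$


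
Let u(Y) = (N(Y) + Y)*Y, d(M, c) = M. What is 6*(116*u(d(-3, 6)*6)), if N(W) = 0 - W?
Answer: 0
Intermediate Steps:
N(W) = -W
u(Y) = 0 (u(Y) = (-Y + Y)*Y = 0*Y = 0)
6*(116*u(d(-3, 6)*6)) = 6*(116*0) = 6*0 = 0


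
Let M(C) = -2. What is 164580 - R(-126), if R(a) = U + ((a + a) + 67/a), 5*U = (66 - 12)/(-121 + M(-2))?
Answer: 4257626563/25830 ≈ 1.6483e+5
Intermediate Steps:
U = -18/205 (U = ((66 - 12)/(-121 - 2))/5 = (54/(-123))/5 = (54*(-1/123))/5 = (⅕)*(-18/41) = -18/205 ≈ -0.087805)
R(a) = -18/205 + 2*a + 67/a (R(a) = -18/205 + ((a + a) + 67/a) = -18/205 + (2*a + 67/a) = -18/205 + 2*a + 67/a)
164580 - R(-126) = 164580 - (-18/205 + 2*(-126) + 67/(-126)) = 164580 - (-18/205 - 252 + 67*(-1/126)) = 164580 - (-18/205 - 252 - 67/126) = 164580 - 1*(-6525163/25830) = 164580 + 6525163/25830 = 4257626563/25830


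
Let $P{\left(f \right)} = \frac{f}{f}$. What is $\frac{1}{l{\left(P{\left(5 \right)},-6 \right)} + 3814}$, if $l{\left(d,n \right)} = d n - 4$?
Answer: $\frac{1}{3804} \approx 0.00026288$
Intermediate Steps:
$P{\left(f \right)} = 1$
$l{\left(d,n \right)} = -4 + d n$
$\frac{1}{l{\left(P{\left(5 \right)},-6 \right)} + 3814} = \frac{1}{\left(-4 + 1 \left(-6\right)\right) + 3814} = \frac{1}{\left(-4 - 6\right) + 3814} = \frac{1}{-10 + 3814} = \frac{1}{3804}$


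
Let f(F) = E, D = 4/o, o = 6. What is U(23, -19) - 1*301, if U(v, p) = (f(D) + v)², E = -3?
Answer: 99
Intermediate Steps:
D = ⅔ (D = 4/6 = 4*(⅙) = ⅔ ≈ 0.66667)
f(F) = -3
U(v, p) = (-3 + v)²
U(23, -19) - 1*301 = (-3 + 23)² - 1*301 = 20² - 301 = 400 - 301 = 99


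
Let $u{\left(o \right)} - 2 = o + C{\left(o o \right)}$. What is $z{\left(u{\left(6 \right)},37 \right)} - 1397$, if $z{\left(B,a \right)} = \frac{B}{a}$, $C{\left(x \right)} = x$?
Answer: $- \frac{51645}{37} \approx -1395.8$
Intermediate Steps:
$u{\left(o \right)} = 2 + o + o^{2}$ ($u{\left(o \right)} = 2 + \left(o + o o\right) = 2 + \left(o + o^{2}\right) = 2 + o + o^{2}$)
$z{\left(u{\left(6 \right)},37 \right)} - 1397 = \frac{2 + 6 + 6^{2}}{37} - 1397 = \left(2 + 6 + 36\right) \frac{1}{37} - 1397 = 44 \cdot \frac{1}{37} - 1397 = \frac{44}{37} - 1397 = - \frac{51645}{37}$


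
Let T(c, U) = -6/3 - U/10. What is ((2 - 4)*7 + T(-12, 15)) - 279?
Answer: -593/2 ≈ -296.50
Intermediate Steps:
T(c, U) = -2 - U/10 (T(c, U) = -6*⅓ - U*(⅒) = -2 - U/10)
((2 - 4)*7 + T(-12, 15)) - 279 = ((2 - 4)*7 + (-2 - ⅒*15)) - 279 = (-2*7 + (-2 - 3/2)) - 279 = (-14 - 7/2) - 279 = -35/2 - 279 = -593/2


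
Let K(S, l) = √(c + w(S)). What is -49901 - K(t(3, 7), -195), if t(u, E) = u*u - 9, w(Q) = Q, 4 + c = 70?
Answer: -49901 - √66 ≈ -49909.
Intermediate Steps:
c = 66 (c = -4 + 70 = 66)
t(u, E) = -9 + u² (t(u, E) = u² - 9 = -9 + u²)
K(S, l) = √(66 + S)
-49901 - K(t(3, 7), -195) = -49901 - √(66 + (-9 + 3²)) = -49901 - √(66 + (-9 + 9)) = -49901 - √(66 + 0) = -49901 - √66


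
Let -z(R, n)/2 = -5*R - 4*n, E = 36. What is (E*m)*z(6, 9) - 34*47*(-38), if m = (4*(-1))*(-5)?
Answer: 155764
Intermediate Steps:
m = 20 (m = -4*(-5) = 20)
z(R, n) = 8*n + 10*R (z(R, n) = -2*(-5*R - 4*n) = 8*n + 10*R)
(E*m)*z(6, 9) - 34*47*(-38) = (36*20)*(8*9 + 10*6) - 34*47*(-38) = 720*(72 + 60) - 1598*(-38) = 720*132 + 60724 = 95040 + 60724 = 155764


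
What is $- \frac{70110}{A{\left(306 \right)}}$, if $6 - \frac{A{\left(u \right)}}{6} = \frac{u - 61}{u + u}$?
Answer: $- \frac{7151220}{3427} \approx -2086.7$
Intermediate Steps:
$A{\left(u \right)} = 36 - \frac{3 \left(-61 + u\right)}{u}$ ($A{\left(u \right)} = 36 - 6 \frac{u - 61}{u + u} = 36 - 6 \frac{-61 + u}{2 u} = 36 - \frac{3 \left(-61 + u\right)}{u}$)
$- \frac{70110}{A{\left(306 \right)}} = - \frac{70110}{33 + \frac{183}{306}} = - \frac{70110}{33 + 183 \cdot \frac{1}{306}} = - \frac{70110}{33 + \frac{61}{102}} = - \frac{70110}{\frac{3427}{102}} = \left(-70110\right) \frac{102}{3427} = - \frac{7151220}{3427}$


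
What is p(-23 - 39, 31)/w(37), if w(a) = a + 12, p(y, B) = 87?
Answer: 87/49 ≈ 1.7755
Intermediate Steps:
w(a) = 12 + a
p(-23 - 39, 31)/w(37) = 87/(12 + 37) = 87/49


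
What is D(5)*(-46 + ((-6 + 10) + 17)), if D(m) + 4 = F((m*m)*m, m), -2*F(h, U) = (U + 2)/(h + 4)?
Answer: 25975/258 ≈ 100.68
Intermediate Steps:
F(h, U) = -(2 + U)/(2*(4 + h)) (F(h, U) = -(U + 2)/(2*(h + 4)) = -(2 + U)/(2*(4 + h)))
D(m) = -4 + (-2 - m)/(2*(4 + m³)) (D(m) = -4 + (-2 - m)/(2*(4 + (m*m)*m)) = -4 + (-2 - m)/(2*(4 + m²*m)) = -4 + (-2 - m)/(2*(4 + m³)))
D(5)*(-46 + ((-6 + 10) + 17)) = ((-34 - 1*5 - 8*5³)/(2*(4 + 5³)))*(-46 + ((-6 + 10) + 17)) = ((-34 - 5 - 8*125)/(2*(4 + 125)))*(-46 + (4 + 17)) = ((½)*(-34 - 5 - 1000)/129)*(-46 + 21) = ((½)*(1/129)*(-1039))*(-25) = -1039/258*(-25) = 25975/258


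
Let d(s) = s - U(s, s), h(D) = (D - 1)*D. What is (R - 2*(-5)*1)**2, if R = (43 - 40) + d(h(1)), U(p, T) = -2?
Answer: 225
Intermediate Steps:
h(D) = D*(-1 + D) (h(D) = (-1 + D)*D = D*(-1 + D))
d(s) = 2 + s (d(s) = s - 1*(-2) = s + 2 = 2 + s)
R = 5 (R = (43 - 40) + (2 + 1*(-1 + 1)) = 3 + (2 + 1*0) = 3 + (2 + 0) = 3 + 2 = 5)
(R - 2*(-5)*1)**2 = (5 - 2*(-5)*1)**2 = (5 + 10*1)**2 = (5 + 10)**2 = 15**2 = 225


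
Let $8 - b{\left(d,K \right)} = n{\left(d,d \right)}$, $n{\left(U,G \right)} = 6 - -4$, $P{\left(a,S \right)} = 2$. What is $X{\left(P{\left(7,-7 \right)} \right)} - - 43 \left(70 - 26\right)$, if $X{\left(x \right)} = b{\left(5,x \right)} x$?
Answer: $1888$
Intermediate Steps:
$n{\left(U,G \right)} = 10$ ($n{\left(U,G \right)} = 6 + 4 = 10$)
$b{\left(d,K \right)} = -2$ ($b{\left(d,K \right)} = 8 - 10 = -2$)
$X{\left(x \right)} = - 2 x$
$X{\left(P{\left(7,-7 \right)} \right)} - - 43 \left(70 - 26\right) = \left(-2\right) 2 - - 43 \left(70 - 26\right) = -4 - \left(-43\right) 44 = -4 - -1892 = -4 + 1892 = 1888$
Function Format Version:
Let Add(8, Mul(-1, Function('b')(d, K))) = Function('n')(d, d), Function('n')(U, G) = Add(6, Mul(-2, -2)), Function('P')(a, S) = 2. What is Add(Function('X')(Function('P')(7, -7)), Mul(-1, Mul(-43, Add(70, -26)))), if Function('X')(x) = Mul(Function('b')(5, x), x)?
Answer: 1888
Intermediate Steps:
Function('n')(U, G) = 10 (Function('n')(U, G) = Add(6, 4) = 10)
Function('b')(d, K) = -2 (Function('b')(d, K) = Add(8, Mul(-1, 10)) = Add(8, -10) = -2)
Function('X')(x) = Mul(-2, x)
Add(Function('X')(Function('P')(7, -7)), Mul(-1, Mul(-43, Add(70, -26)))) = Add(Mul(-2, 2), Mul(-1, Mul(-43, Add(70, -26)))) = Add(-4, Mul(-1, Mul(-43, 44))) = Add(-4, Mul(-1, -1892)) = Add(-4, 1892) = 1888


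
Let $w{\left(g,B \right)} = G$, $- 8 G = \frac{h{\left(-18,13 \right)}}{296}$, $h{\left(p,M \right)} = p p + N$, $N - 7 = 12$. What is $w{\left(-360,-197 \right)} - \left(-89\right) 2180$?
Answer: $\frac{459439017}{2368} \approx 1.9402 \cdot 10^{5}$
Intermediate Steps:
$N = 19$ ($N = 7 + 12 = 19$)
$h{\left(p,M \right)} = 19 + p^{2}$ ($h{\left(p,M \right)} = p p + 19 = p^{2} + 19 = 19 + p^{2}$)
$G = - \frac{343}{2368}$ ($G = - \frac{\left(19 + \left(-18\right)^{2}\right) \frac{1}{296}}{8} = - \frac{\left(19 + 324\right) \frac{1}{296}}{8} = - \frac{343 \cdot \frac{1}{296}}{8} = \left(- \frac{1}{8}\right) \frac{343}{296} = - \frac{343}{2368} \approx -0.14485$)
$w{\left(g,B \right)} = - \frac{343}{2368}$
$w{\left(-360,-197 \right)} - \left(-89\right) 2180 = - \frac{343}{2368} - \left(-89\right) 2180 = - \frac{343}{2368} - -194020 = - \frac{343}{2368} + 194020 = \frac{459439017}{2368}$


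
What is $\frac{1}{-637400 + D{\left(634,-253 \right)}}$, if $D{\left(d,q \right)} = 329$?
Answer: $- \frac{1}{637071} \approx -1.5697 \cdot 10^{-6}$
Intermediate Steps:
$\frac{1}{-637400 + D{\left(634,-253 \right)}} = \frac{1}{-637400 + 329} = \frac{1}{-637071} = - \frac{1}{637071}$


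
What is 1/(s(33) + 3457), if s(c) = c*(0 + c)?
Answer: 1/4546 ≈ 0.00021997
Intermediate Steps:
s(c) = c² (s(c) = c*c = c²)
1/(s(33) + 3457) = 1/(33² + 3457) = 1/(1089 + 3457) = 1/4546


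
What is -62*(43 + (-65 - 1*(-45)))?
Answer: -1426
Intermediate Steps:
-62*(43 + (-65 - 1*(-45))) = -62*(43 + (-65 + 45)) = -62*(43 - 20) = -62*23 = -1426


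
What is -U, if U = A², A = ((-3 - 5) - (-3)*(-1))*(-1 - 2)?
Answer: -1089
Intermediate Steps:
A = 33 (A = (-8 - 1*3)*(-3) = (-8 - 3)*(-3) = -11*(-3) = 33)
U = 1089 (U = 33² = 1089)
-U = -1*1089 = -1089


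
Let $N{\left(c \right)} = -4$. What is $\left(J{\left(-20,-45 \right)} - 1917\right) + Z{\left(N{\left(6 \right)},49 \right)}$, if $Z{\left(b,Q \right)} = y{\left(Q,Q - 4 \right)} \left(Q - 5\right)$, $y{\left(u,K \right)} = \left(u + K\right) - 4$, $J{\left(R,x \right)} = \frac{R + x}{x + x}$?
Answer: $\frac{36787}{18} \approx 2043.7$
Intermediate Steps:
$J{\left(R,x \right)} = \frac{R + x}{2 x}$
$y{\left(u,K \right)} = -4 + K + u$ ($y{\left(u,K \right)} = \left(K + u\right) - 4 = -4 + K + u$)
$Z{\left(b,Q \right)} = \left(-8 + 2 Q\right) \left(-5 + Q\right)$ ($Z{\left(b,Q \right)} = \left(-4 + \left(Q - 4\right) + Q\right) \left(Q - 5\right) = \left(-4 + \left(-4 + Q\right) + Q\right) \left(-5 + Q\right) = \left(-8 + 2 Q\right) \left(-5 + Q\right)$)
$\left(J{\left(-20,-45 \right)} - 1917\right) + Z{\left(N{\left(6 \right)},49 \right)} = \left(\frac{-20 - 45}{2 \left(-45\right)} - 1917\right) + 2 \left(-5 + 49\right) \left(-4 + 49\right) = \left(\frac{1}{2} \left(- \frac{1}{45}\right) \left(-65\right) - 1917\right) + 2 \cdot 44 \cdot 45 = \left(\frac{13}{18} - 1917\right) + 3960 = - \frac{34493}{18} + 3960 = \frac{36787}{18}$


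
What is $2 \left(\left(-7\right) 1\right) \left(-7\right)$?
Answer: $98$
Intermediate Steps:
$2 \left(\left(-7\right) 1\right) \left(-7\right) = 2 \left(-7\right) \left(-7\right) = \left(-14\right) \left(-7\right) = 98$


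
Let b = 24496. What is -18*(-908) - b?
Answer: -8152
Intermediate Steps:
-18*(-908) - b = -18*(-908) - 1*24496 = 16344 - 24496 = -8152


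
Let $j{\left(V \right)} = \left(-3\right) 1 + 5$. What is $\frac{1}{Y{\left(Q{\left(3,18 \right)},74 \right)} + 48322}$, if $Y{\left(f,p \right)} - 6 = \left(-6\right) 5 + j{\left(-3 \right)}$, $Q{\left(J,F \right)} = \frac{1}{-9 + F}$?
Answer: $\frac{1}{48300} \approx 2.0704 \cdot 10^{-5}$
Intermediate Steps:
$j{\left(V \right)} = 2$ ($j{\left(V \right)} = -3 + 5 = 2$)
$Y{\left(f,p \right)} = -22$ ($Y{\left(f,p \right)} = 6 + \left(\left(-6\right) 5 + 2\right) = 6 + \left(-30 + 2\right) = 6 - 28 = -22$)
$\frac{1}{Y{\left(Q{\left(3,18 \right)},74 \right)} + 48322} = \frac{1}{-22 + 48322} = \frac{1}{48300}$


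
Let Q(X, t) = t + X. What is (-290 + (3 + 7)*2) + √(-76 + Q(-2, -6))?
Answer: -270 + 2*I*√21 ≈ -270.0 + 9.1651*I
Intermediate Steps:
Q(X, t) = X + t
(-290 + (3 + 7)*2) + √(-76 + Q(-2, -6)) = (-290 + (3 + 7)*2) + √(-76 + (-2 - 6)) = (-290 + 10*2) + √(-76 - 8) = (-290 + 20) + √(-84) = -270 + 2*I*√21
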